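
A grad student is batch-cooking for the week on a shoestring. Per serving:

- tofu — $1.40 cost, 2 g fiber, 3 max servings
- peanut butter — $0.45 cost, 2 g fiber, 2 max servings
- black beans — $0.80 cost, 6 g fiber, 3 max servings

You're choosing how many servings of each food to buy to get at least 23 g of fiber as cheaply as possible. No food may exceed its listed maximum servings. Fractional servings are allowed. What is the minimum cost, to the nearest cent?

Cost per g of fiber: black beans $0.1333, peanut butter $0.2250, tofu $0.7000.
Take 3 servings of black beans: +18.0 g fiber for $2.40 (total $2.40, still need 5.0 g).
Take 2 servings of peanut butter: +4.0 g fiber for $0.90 (total $3.30, still need 1.0 g).
Take 0.5 servings of tofu: +1.0 g fiber for $0.70 (total $4.00, still need 0.0 g).
Filling from the cheapest source first is optimal under one linear minimum: $4.00.

$4.00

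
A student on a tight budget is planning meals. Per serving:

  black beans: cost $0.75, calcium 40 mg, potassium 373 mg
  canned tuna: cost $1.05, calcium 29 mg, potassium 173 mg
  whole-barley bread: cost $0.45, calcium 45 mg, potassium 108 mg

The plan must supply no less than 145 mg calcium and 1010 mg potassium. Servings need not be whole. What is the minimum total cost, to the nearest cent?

black beans only: max(145/40, 1010/373) = 3.625 servings → $2.72.
canned tuna only: max(145/29, 1010/173) = 5.838 servings → $6.13.
whole-barley bread only: max(145/45, 1010/108) = 9.352 servings → $4.21.
black beans + canned tuna with both tight: 1.079 servings and 3.512 servings → $4.50.
black beans + whole-barley bread with both tight: 2.39 servings and 1.098 servings → $2.29.
canned tuna + whole-barley bread: the both-tight solution has a negative serving — not a feasible corner.
The minimum over all feasible corners is $2.29.

$2.29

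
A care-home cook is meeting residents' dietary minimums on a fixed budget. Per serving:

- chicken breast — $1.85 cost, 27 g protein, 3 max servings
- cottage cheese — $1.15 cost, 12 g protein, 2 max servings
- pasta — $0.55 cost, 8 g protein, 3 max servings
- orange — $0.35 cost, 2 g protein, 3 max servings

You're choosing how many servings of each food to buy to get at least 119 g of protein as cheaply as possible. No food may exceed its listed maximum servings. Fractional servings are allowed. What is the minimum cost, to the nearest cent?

Cost per g of protein: chicken breast $0.0685, pasta $0.0688, cottage cheese $0.0958, orange $0.1750.
Take 3 servings of chicken breast: +81.0 g protein for $5.55 (total $5.55, still need 38.0 g).
Take 3 servings of pasta: +24.0 g protein for $1.65 (total $7.20, still need 14.0 g).
Take 1.167 servings of cottage cheese: +14.0 g protein for $1.34 (total $8.54, still need 0.0 g).
Filling from the cheapest source first is optimal under one linear minimum: $8.54.

$8.54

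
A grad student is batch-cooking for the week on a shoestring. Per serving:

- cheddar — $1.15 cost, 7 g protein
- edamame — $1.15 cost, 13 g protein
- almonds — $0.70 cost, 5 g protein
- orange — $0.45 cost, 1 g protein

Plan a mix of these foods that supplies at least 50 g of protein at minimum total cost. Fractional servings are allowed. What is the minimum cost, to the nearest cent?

Cost per g of protein: edamame $0.0885, almonds $0.1400, cheddar $0.1643, orange $0.4500.
With no serving limits, use only edamame: 50 g / 13 g = 3.846 servings × $1.15 = $4.42.

$4.42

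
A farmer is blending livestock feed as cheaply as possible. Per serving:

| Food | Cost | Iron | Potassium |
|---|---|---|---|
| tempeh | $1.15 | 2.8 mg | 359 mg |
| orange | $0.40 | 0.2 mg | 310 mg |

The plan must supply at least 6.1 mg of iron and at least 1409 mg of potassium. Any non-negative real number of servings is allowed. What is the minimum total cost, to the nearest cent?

$3.21

For a min-cost LP with two ≥-constraints, a basic feasible solution has at most two positive variables.
tempeh only: max(6.1/2.8, 1409/359) = 3.925 servings → $4.51.
orange only: max(6.1/0.2, 1409/310) = 30.5 servings → $12.20.
tempeh + orange with both tight: 2.021 servings and 2.205 servings → $3.21.
Cheapest feasible corner: $3.21.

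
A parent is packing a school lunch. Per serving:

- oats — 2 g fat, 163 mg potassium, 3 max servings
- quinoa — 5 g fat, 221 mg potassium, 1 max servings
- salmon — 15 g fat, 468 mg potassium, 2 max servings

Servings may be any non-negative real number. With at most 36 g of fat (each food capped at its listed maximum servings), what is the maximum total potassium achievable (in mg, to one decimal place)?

1490.0 mg

Potassium per g fat: oats 81.5, quinoa 44.2, salmon 31.2.
Take 3 servings of oats: uses 6 g fat, +489.0 mg potassium (running total 489.0 mg).
Take 1 serving of quinoa: uses 5 g fat, +221.0 mg potassium (running total 710.0 mg).
Take 1.667 servings of salmon: uses 25 g fat, +780.0 mg potassium (running total 1490.0 mg).
Greedy by best ratio exhausts the fat allowance optimally: 1490.0 mg.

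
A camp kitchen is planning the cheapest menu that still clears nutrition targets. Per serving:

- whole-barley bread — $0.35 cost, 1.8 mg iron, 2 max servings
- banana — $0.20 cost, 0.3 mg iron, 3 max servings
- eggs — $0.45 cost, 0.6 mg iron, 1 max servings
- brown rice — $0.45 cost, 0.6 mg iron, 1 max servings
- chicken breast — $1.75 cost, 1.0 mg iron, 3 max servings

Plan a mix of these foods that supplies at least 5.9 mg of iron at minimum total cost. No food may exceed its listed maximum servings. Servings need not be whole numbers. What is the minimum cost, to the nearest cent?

$2.55

Cost per mg of iron: whole-barley bread $0.1944, banana $0.6667, eggs $0.7500, brown rice $0.7500, chicken breast $1.7500.
Take 2 servings of whole-barley bread: +3.6 mg iron for $0.70 (total $0.70, still need 2.3 mg).
Take 3 servings of banana: +0.9 mg iron for $0.60 (total $1.30, still need 1.4 mg).
Take 1 serving of eggs: +0.6 mg iron for $0.45 (total $1.75, still need 0.8 mg).
Take 1 serving of brown rice: +0.6 mg iron for $0.45 (total $2.20, still need 0.2 mg).
Take 0.2 servings of chicken breast: +0.2 mg iron for $0.35 (total $2.55, still need 0.0 mg).
Filling from the cheapest source first is optimal under one linear minimum: $2.55.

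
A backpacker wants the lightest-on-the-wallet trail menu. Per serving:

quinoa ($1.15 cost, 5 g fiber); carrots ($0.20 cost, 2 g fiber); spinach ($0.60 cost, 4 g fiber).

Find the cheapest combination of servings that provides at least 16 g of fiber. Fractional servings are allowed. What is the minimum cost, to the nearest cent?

Cost per g of fiber: carrots $0.1000, spinach $0.1500, quinoa $0.2300.
With no serving limits, use only carrots: 16 g / 2 g = 8 servings × $0.20 = $1.60.

$1.60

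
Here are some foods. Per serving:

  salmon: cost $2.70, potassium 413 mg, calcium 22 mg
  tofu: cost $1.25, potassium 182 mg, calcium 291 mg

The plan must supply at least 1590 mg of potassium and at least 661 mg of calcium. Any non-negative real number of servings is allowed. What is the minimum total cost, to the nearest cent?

A basic optimal solution has at most two foods positive. Try each food alone and each pair with both targets met exactly.
salmon only: max(1590/413, 661/22) = 30.05 servings → $81.12.
tofu only: max(1590/182, 661/291) = 8.736 servings → $10.92.
salmon + tofu with both tight: 2.947 servings and 2.049 servings → $10.52.
The minimum over all feasible corners is $10.52.

$10.52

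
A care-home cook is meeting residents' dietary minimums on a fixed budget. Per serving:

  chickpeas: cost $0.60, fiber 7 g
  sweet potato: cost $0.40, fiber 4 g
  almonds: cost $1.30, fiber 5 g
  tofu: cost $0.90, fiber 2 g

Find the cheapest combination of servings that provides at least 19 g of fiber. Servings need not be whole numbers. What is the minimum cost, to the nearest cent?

Cost per g of fiber: chickpeas $0.0857, sweet potato $0.1000, almonds $0.2600, tofu $0.4500.
With no serving limits, use only chickpeas: 19 g / 7 g = 2.714 servings × $0.60 = $1.63.

$1.63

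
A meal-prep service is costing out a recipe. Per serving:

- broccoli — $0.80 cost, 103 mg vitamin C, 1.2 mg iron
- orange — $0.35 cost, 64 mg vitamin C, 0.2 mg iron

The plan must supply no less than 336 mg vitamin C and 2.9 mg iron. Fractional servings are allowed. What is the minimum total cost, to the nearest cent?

$2.34

For a min-cost LP with two ≥-constraints, a basic feasible solution has at most two positive variables.
broccoli only: max(336/103, 2.9/1.2) = 3.262 servings → $2.61.
orange only: max(336/64, 2.9/0.2) = 14.5 servings → $5.08.
broccoli + orange with both tight: 2.107 servings and 1.859 servings → $2.34.
Cheapest feasible corner: $2.34.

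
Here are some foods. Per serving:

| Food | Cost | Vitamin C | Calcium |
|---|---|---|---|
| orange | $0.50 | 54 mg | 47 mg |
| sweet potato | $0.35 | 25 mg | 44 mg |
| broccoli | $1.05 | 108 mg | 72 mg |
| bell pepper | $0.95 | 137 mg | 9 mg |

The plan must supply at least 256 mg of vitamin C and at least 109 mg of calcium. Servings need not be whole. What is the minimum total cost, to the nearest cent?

orange only: max(256/54, 109/47) = 4.741 servings → $2.37.
sweet potato only: max(256/25, 109/44) = 10.24 servings → $3.58.
broccoli only: max(256/108, 109/72) = 2.37 servings → $2.49.
bell pepper only: max(256/137, 109/9) = 12.11 servings → $11.51.
orange + sweet potato: the both-tight solution has a negative serving — not a feasible corner.
orange + broccoli: the both-tight solution has a negative serving — not a feasible corner.
orange + bell pepper with both tight: 2.121 servings and 1.032 servings → $2.04.
sweet potato + broccoli with both targets exact would need a negative amount; discard.
sweet potato + bell pepper with both tight: 2.176 servings and 1.471 servings → $2.16.
broccoli + bell pepper with both tight: 1.42 servings and 0.749 servings → $2.20.
Cheapest feasible corner: $2.04.

$2.04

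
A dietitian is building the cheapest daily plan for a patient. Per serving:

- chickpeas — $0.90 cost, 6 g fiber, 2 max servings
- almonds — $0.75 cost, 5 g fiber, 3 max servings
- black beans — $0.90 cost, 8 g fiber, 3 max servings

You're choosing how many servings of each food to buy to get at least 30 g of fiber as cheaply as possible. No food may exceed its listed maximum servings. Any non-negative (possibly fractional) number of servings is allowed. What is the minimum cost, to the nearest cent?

Cost per g of fiber: black beans $0.1125, chickpeas $0.1500, almonds $0.1500.
Take 3 servings of black beans: +24.0 g fiber for $2.70 (total $2.70, still need 6.0 g).
Take 1 serving of chickpeas: +6.0 g fiber for $0.90 (total $3.60, still need 0.0 g).
Filling from the cheapest source first is optimal under one linear minimum: $3.60.

$3.60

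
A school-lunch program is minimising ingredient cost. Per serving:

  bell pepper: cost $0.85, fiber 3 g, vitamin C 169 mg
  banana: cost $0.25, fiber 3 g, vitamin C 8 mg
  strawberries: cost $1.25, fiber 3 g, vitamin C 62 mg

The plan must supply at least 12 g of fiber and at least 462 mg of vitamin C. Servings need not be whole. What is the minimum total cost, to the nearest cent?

$2.60

At the optimum either one food covers both requirements or two foods hit both targets exactly; no other combination can be cheaper.
bell pepper only: max(12/3, 462/169) = 4 servings → $3.40.
banana only: max(12/3, 462/8) = 57.75 servings → $14.44.
strawberries only: max(12/3, 462/62) = 7.452 servings → $9.31.
bell pepper + banana with both tight: 2.671 servings and 1.329 servings → $2.60.
bell pepper + strawberries with both tight: 2 servings and 2 servings → $4.20.
banana + strawberries with both targets exact would need a negative amount; discard.
So the least-cost plan costs $2.60.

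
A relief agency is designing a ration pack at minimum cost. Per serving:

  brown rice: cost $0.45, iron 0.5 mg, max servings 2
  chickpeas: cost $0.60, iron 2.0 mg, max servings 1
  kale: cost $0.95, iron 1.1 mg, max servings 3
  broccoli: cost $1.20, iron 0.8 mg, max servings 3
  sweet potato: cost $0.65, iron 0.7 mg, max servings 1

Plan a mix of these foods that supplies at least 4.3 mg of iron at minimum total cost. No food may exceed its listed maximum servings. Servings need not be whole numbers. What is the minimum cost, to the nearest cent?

Cost per mg of iron: chickpeas $0.3000, kale $0.8636, brown rice $0.9000, sweet potato $0.9286, broccoli $1.5000.
Take 1 serving of chickpeas: +2.0 mg iron for $0.60 (total $0.60, still need 2.3 mg).
Take 2.091 servings of kale: +2.3 mg iron for $1.99 (total $2.59, still need 0.0 mg).
Greedy by cheapest-per-mg is optimal for a single linear constraint, so the minimum cost is $2.59.

$2.59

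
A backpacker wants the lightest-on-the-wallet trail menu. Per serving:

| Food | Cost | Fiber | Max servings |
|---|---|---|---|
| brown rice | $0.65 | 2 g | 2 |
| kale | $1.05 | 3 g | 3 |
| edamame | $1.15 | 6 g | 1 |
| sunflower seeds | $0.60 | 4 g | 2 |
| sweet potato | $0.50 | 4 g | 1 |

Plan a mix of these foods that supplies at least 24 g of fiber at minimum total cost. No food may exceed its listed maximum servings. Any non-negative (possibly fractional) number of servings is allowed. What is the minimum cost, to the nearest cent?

$4.85

Cost per g of fiber: sweet potato $0.1250, sunflower seeds $0.1500, edamame $0.1917, brown rice $0.3250, kale $0.3500.
Take 1 serving of sweet potato: +4.0 g fiber for $0.50 (total $0.50, still need 20.0 g).
Take 2 servings of sunflower seeds: +8.0 g fiber for $1.20 (total $1.70, still need 12.0 g).
Take 1 serving of edamame: +6.0 g fiber for $1.15 (total $2.85, still need 6.0 g).
Take 2 servings of brown rice: +4.0 g fiber for $1.30 (total $4.15, still need 2.0 g).
Take 0.6667 servings of kale: +2.0 g fiber for $0.70 (total $4.85, still need 0.0 g).
Filling from the cheapest source first is optimal under one linear minimum: $4.85.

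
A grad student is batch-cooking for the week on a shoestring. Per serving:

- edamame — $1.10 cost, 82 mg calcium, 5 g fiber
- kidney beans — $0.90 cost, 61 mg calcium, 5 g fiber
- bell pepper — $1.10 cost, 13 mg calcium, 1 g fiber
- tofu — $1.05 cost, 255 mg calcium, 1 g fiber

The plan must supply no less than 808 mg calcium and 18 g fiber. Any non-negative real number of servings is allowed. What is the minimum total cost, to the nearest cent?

$5.35

For a min-cost LP with two ≥-constraints, a basic feasible solution has at most two positive variables.
edamame only: max(808/82, 18/5) = 9.854 servings → $10.84.
kidney beans only: max(808/61, 18/5) = 13.25 servings → $11.92.
bell pepper only: max(808/13, 18/1) = 62.15 servings → $68.37.
tofu only: max(808/255, 18/1) = 18 servings → $18.90.
edamame + kidney beans with both targets exact would need a negative amount; discard.
edamame + bell pepper: intersection lies outside the first quadrant.
edamame + tofu with both tight: 3.17 servings and 2.149 servings → $5.74.
kidney beans + bell pepper: the both-tight solution has a negative serving — not a feasible corner.
kidney beans + tofu with both tight: 3.115 servings and 2.423 servings → $5.35.
bell pepper + tofu with both tight: 15.63 servings and 2.372 servings → $19.68.
So the least-cost plan costs $5.35.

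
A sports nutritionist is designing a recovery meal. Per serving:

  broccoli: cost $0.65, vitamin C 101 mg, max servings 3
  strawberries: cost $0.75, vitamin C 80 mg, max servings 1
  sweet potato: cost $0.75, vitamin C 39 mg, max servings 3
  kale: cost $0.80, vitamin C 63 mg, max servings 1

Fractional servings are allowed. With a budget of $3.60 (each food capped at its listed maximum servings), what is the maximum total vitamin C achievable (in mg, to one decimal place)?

451.2 mg

Vitamin C per dollar: broccoli 155.4, strawberries 106.7, kale 78.75, sweet potato 52.
Take 3 servings of broccoli: spends $1.95, +303.0 mg vitamin C (running total 303.0 mg).
Take 1 serving of strawberries: spends $0.75, +80.0 mg vitamin C (running total 383.0 mg).
Take 1 serving of kale: spends $0.80, +63.0 mg vitamin C (running total 446.0 mg).
Take 0.1333 servings of sweet potato: spends $0.10, +5.2 mg vitamin C (running total 451.2 mg).
Filling greedily by vitamin C-per-dollar is optimal for one linear limit, giving 451.2 mg.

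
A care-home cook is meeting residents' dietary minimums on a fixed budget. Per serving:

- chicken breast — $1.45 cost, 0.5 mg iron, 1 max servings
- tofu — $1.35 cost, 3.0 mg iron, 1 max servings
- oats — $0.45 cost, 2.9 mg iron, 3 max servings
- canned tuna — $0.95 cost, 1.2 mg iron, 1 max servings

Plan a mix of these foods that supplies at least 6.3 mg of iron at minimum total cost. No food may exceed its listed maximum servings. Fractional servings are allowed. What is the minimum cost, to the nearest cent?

$0.98

Cost per mg of iron: oats $0.1552, tofu $0.4500, canned tuna $0.7917, chicken breast $2.9000.
Take 2.172 servings of oats: +6.3 mg iron for $0.98 (total $0.98, still need 0.0 mg).
Greedy by cheapest-per-mg is optimal for a single linear constraint, so the minimum cost is $0.98.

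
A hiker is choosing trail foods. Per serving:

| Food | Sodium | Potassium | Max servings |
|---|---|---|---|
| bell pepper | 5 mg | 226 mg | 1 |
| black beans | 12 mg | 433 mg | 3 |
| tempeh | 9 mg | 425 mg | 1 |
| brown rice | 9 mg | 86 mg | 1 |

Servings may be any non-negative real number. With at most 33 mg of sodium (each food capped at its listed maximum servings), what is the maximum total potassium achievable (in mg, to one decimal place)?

1336.6 mg

Potassium per mg sodium: tempeh 47.22, bell pepper 45.2, black beans 36.08, brown rice 9.556.
Take 1 serving of tempeh: uses 9 mg sodium, +425.0 mg potassium (running total 425.0 mg).
Take 1 serving of bell pepper: uses 5 mg sodium, +226.0 mg potassium (running total 651.0 mg).
Take 1.583 servings of black beans: uses 19 mg sodium, +685.6 mg potassium (running total 1336.6 mg).
Filling greedily by potassium-per-mg sodium is optimal for one linear limit, giving 1336.6 mg.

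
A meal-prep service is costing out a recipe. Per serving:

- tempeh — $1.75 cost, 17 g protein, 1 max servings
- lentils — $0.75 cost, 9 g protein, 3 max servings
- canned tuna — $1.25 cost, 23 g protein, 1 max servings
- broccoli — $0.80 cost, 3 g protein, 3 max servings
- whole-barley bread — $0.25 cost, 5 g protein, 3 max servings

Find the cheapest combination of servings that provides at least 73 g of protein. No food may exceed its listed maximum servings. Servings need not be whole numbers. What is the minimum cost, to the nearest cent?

$5.07

Cost per g of protein: whole-barley bread $0.0500, canned tuna $0.0543, lentils $0.0833, tempeh $0.1029, broccoli $0.2667.
Take 3 servings of whole-barley bread: +15.0 g protein for $0.75 (total $0.75, still need 58.0 g).
Take 1 serving of canned tuna: +23.0 g protein for $1.25 (total $2.00, still need 35.0 g).
Take 3 servings of lentils: +27.0 g protein for $2.25 (total $4.25, still need 8.0 g).
Take 0.4706 servings of tempeh: +8.0 g protein for $0.82 (total $5.07, still need 0.0 g).
Greedy by cheapest-per-g is optimal for a single linear constraint, so the minimum cost is $5.07.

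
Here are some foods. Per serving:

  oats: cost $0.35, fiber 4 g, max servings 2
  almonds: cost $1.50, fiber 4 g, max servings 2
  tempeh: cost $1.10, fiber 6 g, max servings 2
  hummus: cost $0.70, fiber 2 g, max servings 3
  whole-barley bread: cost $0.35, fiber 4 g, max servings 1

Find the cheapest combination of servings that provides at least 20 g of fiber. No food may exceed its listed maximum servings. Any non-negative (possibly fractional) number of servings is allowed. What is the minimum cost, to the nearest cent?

Cost per g of fiber: oats $0.0875, whole-barley bread $0.0875, tempeh $0.1833, hummus $0.3500, almonds $0.3750.
Take 2 servings of oats: +8.0 g fiber for $0.70 (total $0.70, still need 12.0 g).
Take 1 serving of whole-barley bread: +4.0 g fiber for $0.35 (total $1.05, still need 8.0 g).
Take 1.333 servings of tempeh: +8.0 g fiber for $1.47 (total $2.52, still need 0.0 g).
Filling from the cheapest source first is optimal under one linear minimum: $2.52.

$2.52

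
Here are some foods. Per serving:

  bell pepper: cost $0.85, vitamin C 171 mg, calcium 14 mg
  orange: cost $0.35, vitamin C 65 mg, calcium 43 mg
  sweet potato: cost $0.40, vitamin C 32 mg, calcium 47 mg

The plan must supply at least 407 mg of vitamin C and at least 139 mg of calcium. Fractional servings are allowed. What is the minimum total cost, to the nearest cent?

Two binding constraints pin down two serving amounts, so the optimal mix uses at most two foods. The candidates are each food alone (scaled to the tighter of vitamin C/calcium) and each pair with both constraints tight.
bell pepper only: max(407/171, 139/14) = 9.929 servings → $8.44.
orange only: max(407/65, 139/43) = 6.262 servings → $2.19.
sweet potato only: max(407/32, 139/47) = 12.72 servings → $5.09.
bell pepper + orange with both tight: 1.314 servings and 2.805 servings → $2.10.
bell pepper + sweet potato with both tight: 1.935 servings and 2.381 servings → $2.60.
orange + sweet potato: the both-tight solution has a negative serving — not a feasible corner.
So the least-cost plan costs $2.10.

$2.10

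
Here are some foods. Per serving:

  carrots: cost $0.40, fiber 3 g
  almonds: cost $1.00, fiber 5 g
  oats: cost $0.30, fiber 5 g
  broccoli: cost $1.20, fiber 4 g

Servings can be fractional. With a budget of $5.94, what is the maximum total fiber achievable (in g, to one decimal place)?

99.0 g

Fiber per dollar: oats 16.67, carrots 7.5, almonds 5, broccoli 3.333.
With no serving limits, spend the whole cost allowance on oats: $5.94 / $0.30 × 5 g = 99.0 g.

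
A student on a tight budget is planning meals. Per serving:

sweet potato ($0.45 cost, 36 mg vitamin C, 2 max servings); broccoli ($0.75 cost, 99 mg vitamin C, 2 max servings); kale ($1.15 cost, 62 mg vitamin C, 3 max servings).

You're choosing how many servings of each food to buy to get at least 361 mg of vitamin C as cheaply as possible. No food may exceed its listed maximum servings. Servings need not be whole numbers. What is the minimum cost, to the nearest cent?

$4.09

Cost per mg of vitamin C: broccoli $0.0076, sweet potato $0.0125, kale $0.0185.
Take 2 servings of broccoli: +198.0 mg vitamin C for $1.50 (total $1.50, still need 163.0 mg).
Take 2 servings of sweet potato: +72.0 mg vitamin C for $0.90 (total $2.40, still need 91.0 mg).
Take 1.468 servings of kale: +91.0 mg vitamin C for $1.69 (total $4.09, still need 0.0 mg).
Greedy by cheapest-per-mg is optimal for a single linear constraint, so the minimum cost is $4.09.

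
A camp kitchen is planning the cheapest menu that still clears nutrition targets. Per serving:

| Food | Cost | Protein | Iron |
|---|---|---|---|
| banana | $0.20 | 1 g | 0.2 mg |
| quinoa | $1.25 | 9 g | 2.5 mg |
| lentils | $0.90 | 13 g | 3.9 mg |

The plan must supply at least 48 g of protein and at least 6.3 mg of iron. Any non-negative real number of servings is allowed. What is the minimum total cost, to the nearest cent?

$3.32

Check every corner: each single food scaled to meet both minima, and each pair solved so both constraints bind.
banana only: max(48/1, 6.3/0.2) = 48 servings → $9.60.
quinoa only: max(48/9, 6.3/2.5) = 5.333 servings → $6.67.
lentils only: max(48/13, 6.3/3.9) = 3.692 servings → $3.32.
banana + quinoa: intersection lies outside the first quadrant.
banana + lentils with both targets exact would need a negative amount; discard.
quinoa + lentils: the both-tight solution has a negative serving — not a feasible corner.
Cheapest feasible corner: $3.32.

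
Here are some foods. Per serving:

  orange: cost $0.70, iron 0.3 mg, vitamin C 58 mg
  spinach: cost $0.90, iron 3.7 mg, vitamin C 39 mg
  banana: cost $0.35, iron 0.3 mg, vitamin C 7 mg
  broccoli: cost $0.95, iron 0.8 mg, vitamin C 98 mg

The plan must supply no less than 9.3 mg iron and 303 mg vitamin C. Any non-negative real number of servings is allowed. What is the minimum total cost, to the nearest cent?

$3.99

At the optimum either one food covers both requirements or two foods hit both targets exactly; no other combination can be cheaper.
orange only: max(9.3/0.3, 303/58) = 31 servings → $21.70.
spinach only: max(9.3/3.7, 303/39) = 7.769 servings → $6.99.
banana only: max(9.3/0.3, 303/7) = 43.29 servings → $15.15.
broccoli only: max(9.3/0.8, 303/98) = 11.62 servings → $11.04.
orange + spinach with both tight: 3.738 servings and 2.21 servings → $4.61.
orange + banana with both tight: 1.686 servings and 29.31 servings → $11.44.
orange + broccoli with both targets exact would need a negative amount; discard.
spinach + banana: the both-tight solution has a negative serving — not a feasible corner.
spinach + broccoli with both tight: 2.019 servings and 2.288 servings → $3.99.
banana + broccoli with both tight: 28.11 servings and 1.084 servings → $10.87.
The minimum over all feasible corners is $3.99.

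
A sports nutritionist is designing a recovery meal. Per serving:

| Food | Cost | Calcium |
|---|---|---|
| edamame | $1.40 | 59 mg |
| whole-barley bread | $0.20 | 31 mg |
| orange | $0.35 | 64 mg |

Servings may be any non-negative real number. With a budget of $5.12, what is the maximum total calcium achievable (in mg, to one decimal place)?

Calcium per dollar: orange 182.9, whole-barley bread 155, edamame 42.14.
With no serving limits, spend the whole cost allowance on orange: $5.12 / $0.35 × 64 mg = 936.2 mg.

936.2 mg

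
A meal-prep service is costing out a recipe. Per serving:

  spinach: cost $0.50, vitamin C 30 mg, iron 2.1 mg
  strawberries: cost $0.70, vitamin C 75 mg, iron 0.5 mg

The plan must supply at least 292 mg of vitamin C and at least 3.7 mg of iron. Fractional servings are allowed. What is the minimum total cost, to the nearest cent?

spinach only: max(292/30, 3.7/2.1) = 9.733 servings → $4.87.
strawberries only: max(292/75, 3.7/0.5) = 7.4 servings → $5.18.
spinach + strawberries with both tight: 0.9228 servings and 3.524 servings → $2.93.
So the least-cost plan costs $2.93.

$2.93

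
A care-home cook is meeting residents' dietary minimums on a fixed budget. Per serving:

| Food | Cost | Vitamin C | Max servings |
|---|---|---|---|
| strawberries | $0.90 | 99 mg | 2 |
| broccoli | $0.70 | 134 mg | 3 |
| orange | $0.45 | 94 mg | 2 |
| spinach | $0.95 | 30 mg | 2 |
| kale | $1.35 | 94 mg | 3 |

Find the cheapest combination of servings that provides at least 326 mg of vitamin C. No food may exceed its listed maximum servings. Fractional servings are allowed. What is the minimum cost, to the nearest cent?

$1.62

Cost per mg of vitamin C: orange $0.0048, broccoli $0.0052, strawberries $0.0091, kale $0.0144, spinach $0.0317.
Take 2 servings of orange: +188.0 mg vitamin C for $0.90 (total $0.90, still need 138.0 mg).
Take 1.03 servings of broccoli: +138.0 mg vitamin C for $0.72 (total $1.62, still need 0.0 mg).
Greedy by cheapest-per-mg is optimal for a single linear constraint, so the minimum cost is $1.62.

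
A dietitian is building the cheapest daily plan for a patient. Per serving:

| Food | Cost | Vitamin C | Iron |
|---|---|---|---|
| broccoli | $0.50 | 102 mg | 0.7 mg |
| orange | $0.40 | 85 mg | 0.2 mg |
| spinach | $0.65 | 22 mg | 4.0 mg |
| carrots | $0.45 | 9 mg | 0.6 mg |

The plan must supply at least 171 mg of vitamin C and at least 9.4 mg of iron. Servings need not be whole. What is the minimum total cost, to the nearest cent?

This is a tiny linear program; its minimum lies at a vertex of the feasible set. List the vertices and price them.
broccoli only: max(171/102, 9.4/0.7) = 13.43 servings → $6.71.
orange only: max(171/85, 9.4/0.2) = 47 servings → $18.80.
spinach only: max(171/22, 9.4/4.0) = 7.773 servings → $5.05.
carrots only: max(171/9, 9.4/0.6) = 19 servings → $8.55.
broccoli + orange with both targets exact would need a negative amount; discard.
broccoli + spinach with both tight: 1.215 servings and 2.137 servings → $2.00.
broccoli + carrots with both tight: 0.3279 servings and 15.28 servings → $7.04.
orange + spinach with both tight: 1.422 servings and 2.279 servings → $2.05.
orange + carrots with both tight: 0.3659 servings and 15.54 servings → $7.14.
spinach + carrots: the both-tight solution has a negative serving — not a feasible corner.
Cheapest feasible corner: $2.00.

$2.00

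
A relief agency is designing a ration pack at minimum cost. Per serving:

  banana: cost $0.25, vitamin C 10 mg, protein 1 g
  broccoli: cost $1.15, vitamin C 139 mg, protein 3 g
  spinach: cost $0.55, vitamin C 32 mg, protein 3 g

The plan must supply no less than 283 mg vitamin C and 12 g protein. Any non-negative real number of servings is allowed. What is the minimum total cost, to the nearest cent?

Minimising a linear cost over {vitamin C ≥ 283, protein ≥ 12, servings ≥ 0} — the optimum is at a vertex, using one or two foods.
banana only: max(283/10, 12/1) = 28.3 servings → $7.08.
broccoli only: max(283/139, 12/3) = 4 servings → $4.60.
spinach only: max(283/32, 12/3) = 8.844 servings → $4.86.
banana + broccoli with both tight: 7.514 servings and 1.495 servings → $3.60.
banana + spinach with both targets exact would need a negative amount; discard.
broccoli + spinach with both tight: 1.449 servings and 2.551 servings → $3.07.
So the least-cost plan costs $3.07.

$3.07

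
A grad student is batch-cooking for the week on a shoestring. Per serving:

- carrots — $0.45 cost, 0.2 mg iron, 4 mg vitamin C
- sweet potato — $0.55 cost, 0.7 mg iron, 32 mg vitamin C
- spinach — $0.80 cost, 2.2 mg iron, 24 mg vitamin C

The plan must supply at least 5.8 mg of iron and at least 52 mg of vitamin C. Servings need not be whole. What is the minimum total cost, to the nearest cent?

Check every corner: each single food scaled to meet both minima, and each pair solved so both constraints bind.
carrots only: max(5.8/0.2, 52/4) = 29 servings → $13.05.
sweet potato only: max(5.8/0.7, 52/32) = 8.286 servings → $4.56.
spinach only: max(5.8/2.2, 52/24) = 2.636 servings → $2.11.
carrots + sweet potato with both targets exact would need a negative amount; discard.
carrots + spinach with both targets exact would need a negative amount; discard.
sweet potato + spinach with both targets exact would need a negative amount; discard.
Cheapest feasible corner: $2.11.

$2.11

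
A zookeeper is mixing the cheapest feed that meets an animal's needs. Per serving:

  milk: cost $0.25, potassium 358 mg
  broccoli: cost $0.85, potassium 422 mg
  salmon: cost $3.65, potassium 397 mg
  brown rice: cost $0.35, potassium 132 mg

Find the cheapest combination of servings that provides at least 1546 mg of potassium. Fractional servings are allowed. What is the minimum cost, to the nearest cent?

$1.08

Cost per mg of potassium: milk $0.0007, broccoli $0.0020, brown rice $0.0027, salmon $0.0092.
With no serving limits, use only milk: 1546 mg / 358 mg = 4.318 servings × $0.25 = $1.08.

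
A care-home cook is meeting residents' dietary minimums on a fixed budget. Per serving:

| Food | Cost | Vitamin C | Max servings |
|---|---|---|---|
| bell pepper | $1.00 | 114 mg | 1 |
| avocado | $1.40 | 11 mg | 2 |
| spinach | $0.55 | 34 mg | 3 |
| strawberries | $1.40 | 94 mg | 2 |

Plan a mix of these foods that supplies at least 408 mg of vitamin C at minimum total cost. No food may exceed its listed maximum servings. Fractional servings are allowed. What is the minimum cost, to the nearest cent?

Cost per mg of vitamin C: bell pepper $0.0088, strawberries $0.0149, spinach $0.0162, avocado $0.1273.
Take 1 serving of bell pepper: +114.0 mg vitamin C for $1.00 (total $1.00, still need 294.0 mg).
Take 2 servings of strawberries: +188.0 mg vitamin C for $2.80 (total $3.80, still need 106.0 mg).
Take 3 servings of spinach: +102.0 mg vitamin C for $1.65 (total $5.45, still need 4.0 mg).
Take 0.3636 servings of avocado: +4.0 mg vitamin C for $0.51 (total $5.96, still need 0.0 mg).
Filling from the cheapest source first is optimal under one linear minimum: $5.96.

$5.96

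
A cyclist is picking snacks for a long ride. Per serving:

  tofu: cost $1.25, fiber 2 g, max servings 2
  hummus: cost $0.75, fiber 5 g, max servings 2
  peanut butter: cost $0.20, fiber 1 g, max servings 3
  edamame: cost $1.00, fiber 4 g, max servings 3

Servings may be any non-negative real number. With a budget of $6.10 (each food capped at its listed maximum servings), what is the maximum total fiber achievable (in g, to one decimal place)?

Fiber per dollar: hummus 6.667, peanut butter 5, edamame 4, tofu 1.6.
Take 2 servings of hummus: spends $1.50, +10.0 g fiber (running total 10.0 g).
Take 3 servings of peanut butter: spends $0.60, +3.0 g fiber (running total 13.0 g).
Take 3 servings of edamame: spends $3.00, +12.0 g fiber (running total 25.0 g).
Take 0.8 servings of tofu: spends $1.00, +1.6 g fiber (running total 26.6 g).
Filling greedily by fiber-per-dollar is optimal for one linear limit, giving 26.6 g.

26.6 g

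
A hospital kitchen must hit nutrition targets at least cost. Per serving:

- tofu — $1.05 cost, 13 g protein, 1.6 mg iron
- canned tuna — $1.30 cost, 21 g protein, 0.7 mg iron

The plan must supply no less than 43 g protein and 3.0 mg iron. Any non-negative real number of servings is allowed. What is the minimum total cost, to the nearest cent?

$2.99

An LP optimum is at a vertex; with two nutrient constraints at most two foods are used. Check each candidate.
tofu only: max(43/13, 3.0/1.6) = 3.308 servings → $3.47.
canned tuna only: max(43/21, 3.0/0.7) = 4.286 servings → $5.57.
tofu + canned tuna with both tight: 1.343 servings and 1.216 servings → $2.99.
Cheapest feasible corner: $2.99.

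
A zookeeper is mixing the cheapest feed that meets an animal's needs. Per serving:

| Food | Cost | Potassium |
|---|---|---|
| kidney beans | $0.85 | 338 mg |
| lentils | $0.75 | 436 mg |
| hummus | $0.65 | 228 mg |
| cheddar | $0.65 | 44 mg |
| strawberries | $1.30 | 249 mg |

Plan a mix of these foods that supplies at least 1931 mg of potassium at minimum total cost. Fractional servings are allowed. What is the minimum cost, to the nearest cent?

$3.32

Cost per mg of potassium: lentils $0.0017, kidney beans $0.0025, hummus $0.0029, strawberries $0.0052, cheddar $0.0148.
With no serving limits, use only lentils: 1931 mg / 436 mg = 4.429 servings × $0.75 = $3.32.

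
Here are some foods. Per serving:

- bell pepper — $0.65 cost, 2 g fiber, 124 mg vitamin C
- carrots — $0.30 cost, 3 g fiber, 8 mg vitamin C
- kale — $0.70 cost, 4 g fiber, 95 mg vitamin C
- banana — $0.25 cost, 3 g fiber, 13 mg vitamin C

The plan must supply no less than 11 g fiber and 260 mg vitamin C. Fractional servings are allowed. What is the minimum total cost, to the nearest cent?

Compare the cost at each extreme point of the feasible region.
bell pepper only: max(11/2, 260/124) = 5.5 servings → $3.58.
carrots only: max(11/3, 260/8) = 32.5 servings → $9.75.
kale only: max(11/4, 260/95) = 2.75 servings → $1.93.
banana only: max(11/3, 260/13) = 20 servings → $5.00.
bell pepper + carrots with both tight: 1.944 servings and 2.371 servings → $1.97.
bell pepper + kale with both targets exact would need a negative amount; discard.
bell pepper + banana with both tight: 1.841 servings and 2.439 servings → $1.81.
carrots + kale with both tight: 0.01976 servings and 2.735 servings → $1.92.
carrots + banana: the both-tight solution has a negative serving — not a feasible corner.
kale + banana with both tight: 2.734 servings and 0.02146 servings → $1.92.
Cheapest feasible corner: $1.81.

$1.81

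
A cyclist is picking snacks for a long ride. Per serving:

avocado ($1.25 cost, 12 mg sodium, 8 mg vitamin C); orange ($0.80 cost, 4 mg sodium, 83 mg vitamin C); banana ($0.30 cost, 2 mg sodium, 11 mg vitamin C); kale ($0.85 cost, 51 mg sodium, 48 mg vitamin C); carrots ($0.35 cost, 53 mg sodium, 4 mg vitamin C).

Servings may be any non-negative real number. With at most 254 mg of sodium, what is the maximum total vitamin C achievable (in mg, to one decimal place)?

Vitamin C per mg sodium: orange 20.75, banana 5.5, kale 0.9412, avocado 0.6667, carrots 0.07547.
With no serving limits, spend the whole sodium allowance on orange: 254 mg / 4 mg × 83 mg = 5270.5 mg.

5270.5 mg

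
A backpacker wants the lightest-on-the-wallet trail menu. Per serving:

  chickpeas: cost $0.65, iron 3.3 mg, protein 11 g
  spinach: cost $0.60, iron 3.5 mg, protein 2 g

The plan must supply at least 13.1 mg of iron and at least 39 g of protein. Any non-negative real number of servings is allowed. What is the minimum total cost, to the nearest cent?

$2.54

Compare the cost at each extreme point of the feasible region.
chickpeas only: max(13.1/3.3, 39/11) = 3.97 servings → $2.58.
spinach only: max(13.1/3.5, 39/2) = 19.5 servings → $11.70.
chickpeas + spinach with both tight: 3.458 servings and 0.4828 servings → $2.54.
Cheapest feasible corner: $2.54.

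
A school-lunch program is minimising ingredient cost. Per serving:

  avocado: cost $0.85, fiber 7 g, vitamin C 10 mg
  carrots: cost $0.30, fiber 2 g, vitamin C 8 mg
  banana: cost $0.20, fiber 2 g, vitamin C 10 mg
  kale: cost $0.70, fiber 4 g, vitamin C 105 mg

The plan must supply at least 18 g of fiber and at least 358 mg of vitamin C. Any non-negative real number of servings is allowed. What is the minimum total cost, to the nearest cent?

A basic optimal solution has at most two foods positive. Try each food alone and each pair with both targets met exactly.
avocado only: max(18/7, 358/10) = 35.8 servings → $30.43.
carrots only: max(18/2, 358/8) = 44.75 servings → $13.43.
banana only: max(18/2, 358/10) = 35.8 servings → $7.16.
kale only: max(18/4, 358/105) = 4.5 servings → $3.15.
avocado + carrots with both targets exact would need a negative amount; discard.
avocado + banana: intersection lies outside the first quadrant.
avocado + kale with both tight: 0.659 servings and 3.347 servings → $2.90.
carrots + banana: intersection lies outside the first quadrant.
carrots + kale with both tight: 2.573 servings and 3.213 servings → $3.02.
banana + kale with both tight: 2.694 servings and 3.153 servings → $2.75.
Cheapest feasible corner: $2.75.

$2.75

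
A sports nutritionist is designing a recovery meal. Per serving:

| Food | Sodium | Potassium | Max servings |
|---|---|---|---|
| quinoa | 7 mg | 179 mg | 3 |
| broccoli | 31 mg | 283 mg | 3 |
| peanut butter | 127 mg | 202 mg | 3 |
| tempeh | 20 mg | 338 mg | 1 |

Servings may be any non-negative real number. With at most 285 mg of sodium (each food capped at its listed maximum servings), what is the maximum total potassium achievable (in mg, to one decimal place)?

1964.2 mg

Potassium per mg sodium: quinoa 25.57, tempeh 16.9, broccoli 9.129, peanut butter 1.591.
Take 3 servings of quinoa: uses 21 mg sodium, +537.0 mg potassium (running total 537.0 mg).
Take 1 serving of tempeh: uses 20 mg sodium, +338.0 mg potassium (running total 875.0 mg).
Take 3 servings of broccoli: uses 93 mg sodium, +849.0 mg potassium (running total 1724.0 mg).
Take 1.189 servings of peanut butter: uses 151 mg sodium, +240.2 mg potassium (running total 1964.2 mg).
Filling greedily by potassium-per-mg sodium is optimal for one linear limit, giving 1964.2 mg.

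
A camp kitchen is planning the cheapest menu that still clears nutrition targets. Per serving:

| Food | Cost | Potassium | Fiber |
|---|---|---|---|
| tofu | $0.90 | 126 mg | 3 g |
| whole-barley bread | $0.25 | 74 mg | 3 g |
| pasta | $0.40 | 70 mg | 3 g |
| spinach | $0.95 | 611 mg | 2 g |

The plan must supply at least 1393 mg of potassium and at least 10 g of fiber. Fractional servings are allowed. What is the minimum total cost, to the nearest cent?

$2.43

Minimising a linear cost over {potassium ≥ 1393, fiber ≥ 10, servings ≥ 0} — the optimum is at a vertex, using one or two foods.
tofu only: max(1393/126, 10/3) = 11.06 servings → $9.95.
whole-barley bread only: max(1393/74, 10/3) = 18.82 servings → $4.71.
pasta only: max(1393/70, 10/3) = 19.9 servings → $7.96.
spinach only: max(1393/611, 10/2) = 5 servings → $4.75.
tofu + whole-barley bread: the both-tight solution has a negative serving — not a feasible corner.
tofu + pasta with both targets exact would need a negative amount; discard.
tofu + spinach with both tight: 2.102 servings and 1.846 servings → $3.65.
whole-barley bread + pasta with both targets exact would need a negative amount; discard.
whole-barley bread + spinach with both tight: 1.973 servings and 2.041 servings → $2.43.
pasta + spinach with both tight: 1.963 servings and 2.055 servings → $2.74.
Cheapest feasible corner: $2.43.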